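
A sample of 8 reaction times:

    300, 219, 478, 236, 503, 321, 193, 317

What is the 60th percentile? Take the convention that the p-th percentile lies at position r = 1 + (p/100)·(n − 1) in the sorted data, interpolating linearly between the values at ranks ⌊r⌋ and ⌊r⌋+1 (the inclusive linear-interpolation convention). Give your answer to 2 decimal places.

317.80

Sorted: 193, 219, 236, 300, 317, 321, 478, 503.
n = 8.
r = 1 + (60/100)·(8 − 1) = 1 + 4.2 = 5.2.
Rank 5 is 317 and rank 6 is 321.
Interpolate: 317 + 0.2·(321 − 317) = 317 + 0.2·4 = 317.8.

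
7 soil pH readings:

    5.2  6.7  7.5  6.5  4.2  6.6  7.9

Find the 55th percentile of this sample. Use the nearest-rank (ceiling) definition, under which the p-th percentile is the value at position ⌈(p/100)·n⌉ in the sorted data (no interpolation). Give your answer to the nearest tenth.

Sorted: 4.2, 5.2, 6.5, 6.6, 6.7, 7.5, 7.9.
n = 7.
Position = ⌈55/100 · 7⌉ = ⌈3.85⌉ = 4.
The value at rank 4 is 6.6.

6.6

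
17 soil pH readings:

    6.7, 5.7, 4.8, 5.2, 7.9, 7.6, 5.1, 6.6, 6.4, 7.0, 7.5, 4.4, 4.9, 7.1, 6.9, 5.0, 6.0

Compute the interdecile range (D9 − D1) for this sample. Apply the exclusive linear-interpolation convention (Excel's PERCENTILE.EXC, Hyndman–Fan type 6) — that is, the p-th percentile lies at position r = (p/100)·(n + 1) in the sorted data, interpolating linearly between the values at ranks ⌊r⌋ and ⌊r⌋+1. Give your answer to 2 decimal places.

2.94

Sorted: 4.4, 4.8, 4.9, 5.0, 5.1, 5.2, 5.7, 6.0, 6.4, 6.6, 6.7, 6.9, 7.0, 7.1, 7.5, 7.6, 7.9.
n = 17.
P10: r = 1.8; ranks 1–2 are 4.4, 4.8; interpolating gives 4.72.
P90: r = 16.2; ranks 16–17 are 7.6, 7.9; interpolating gives 7.66.
Difference: 7.66 − 4.72 = 2.94.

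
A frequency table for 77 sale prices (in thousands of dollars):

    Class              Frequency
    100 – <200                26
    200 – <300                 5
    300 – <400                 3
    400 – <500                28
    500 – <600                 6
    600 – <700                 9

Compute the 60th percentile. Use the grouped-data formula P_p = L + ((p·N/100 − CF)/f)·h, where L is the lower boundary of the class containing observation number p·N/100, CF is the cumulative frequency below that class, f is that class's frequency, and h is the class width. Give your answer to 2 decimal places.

443.57

N = 77; target position k = 60/100 · 77 = 46.2.
Cumulative frequencies: 26, 31, 34, 62, 68, 77.
Observation 46.2 falls in the class 400 – <500.
L = 400, CF = 34, f = 28, h = 100.
P60 = 400 + ((46.2 − 34)/28)·100 = 400 + 43.5714 = 443.571.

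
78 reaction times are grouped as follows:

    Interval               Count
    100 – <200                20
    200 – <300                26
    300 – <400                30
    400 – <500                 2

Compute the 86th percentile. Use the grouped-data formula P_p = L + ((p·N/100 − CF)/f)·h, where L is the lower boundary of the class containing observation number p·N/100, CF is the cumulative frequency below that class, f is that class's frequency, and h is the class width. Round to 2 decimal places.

N = 78; target position k = 86/100 · 78 = 67.08.
Cumulative frequencies: 20, 46, 76, 78.
Observation 67.08 falls in the class 300 – <400.
L = 300, CF = 46, f = 30, h = 100.
P86 = 300 + ((67.08 − 46)/30)·100 = 300 + 70.2667 = 370.267.

370.27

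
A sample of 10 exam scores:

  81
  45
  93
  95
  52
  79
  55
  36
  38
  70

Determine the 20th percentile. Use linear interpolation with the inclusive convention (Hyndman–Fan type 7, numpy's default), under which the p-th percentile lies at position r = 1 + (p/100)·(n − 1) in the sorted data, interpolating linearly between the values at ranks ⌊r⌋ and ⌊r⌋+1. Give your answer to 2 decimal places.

43.60

Sorted: 36, 38, 45, 52, 55, 70, 79, 81, 93, 95.
n = 10.
r = 1 + (20/100)·(10 − 1) = 1 + 1.8 = 2.8.
Rank 2 is 38 and rank 3 is 45.
Interpolate: 38 + 0.8·(45 − 38) = 38 + 0.8·7 = 43.6.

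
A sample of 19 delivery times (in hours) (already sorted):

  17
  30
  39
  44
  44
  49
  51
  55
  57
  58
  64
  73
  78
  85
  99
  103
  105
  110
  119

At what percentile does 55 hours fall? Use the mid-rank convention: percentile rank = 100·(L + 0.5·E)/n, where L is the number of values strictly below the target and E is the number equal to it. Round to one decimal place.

Count below 55: L = 7; count equal: E = 1; n = 19.
Percentile rank = 100·(7 + 0.5·1)/19 = 100·7.5/19 = 39.47.

39.5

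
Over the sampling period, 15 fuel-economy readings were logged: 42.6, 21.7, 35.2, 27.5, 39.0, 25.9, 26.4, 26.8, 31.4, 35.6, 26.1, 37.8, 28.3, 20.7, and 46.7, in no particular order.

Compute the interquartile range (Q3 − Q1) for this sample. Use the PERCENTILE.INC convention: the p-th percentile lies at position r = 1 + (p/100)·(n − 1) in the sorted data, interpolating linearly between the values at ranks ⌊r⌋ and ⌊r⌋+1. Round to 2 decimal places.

Sorted: 20.7, 21.7, 25.9, 26.1, 26.4, 26.8, 27.5, 28.3, 31.4, 35.2, 35.6, 37.8, 39.0, 42.6, 46.7.
n = 15.
P25: r = 4.5; ranks 4–5 are 26.1, 26.4; interpolating gives 26.25.
P75: r = 11.5; ranks 11–12 are 35.6, 37.8; interpolating gives 36.7.
Difference: 36.7 − 26.25 = 10.45.

10.45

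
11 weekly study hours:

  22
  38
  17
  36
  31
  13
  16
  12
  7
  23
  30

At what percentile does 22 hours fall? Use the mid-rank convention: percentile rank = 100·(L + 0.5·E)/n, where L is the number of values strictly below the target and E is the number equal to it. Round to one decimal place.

Sorted: 7, 12, 13, 16, 17, 22, 23, 30, 31, 36, 38.
Count below 22: L = 5; count equal: E = 1; n = 11.
Percentile rank = 100·(5 + 0.5·1)/11 = 100·5.5/11 = 50.

50.0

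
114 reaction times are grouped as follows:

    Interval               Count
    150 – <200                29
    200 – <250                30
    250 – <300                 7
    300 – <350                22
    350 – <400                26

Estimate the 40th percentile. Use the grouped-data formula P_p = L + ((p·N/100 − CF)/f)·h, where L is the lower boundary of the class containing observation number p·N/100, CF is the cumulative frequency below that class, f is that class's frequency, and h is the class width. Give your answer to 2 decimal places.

227.67

N = 114; target position k = 40/100 · 114 = 45.6.
Cumulative frequencies: 29, 59, 66, 88, 114.
Observation 45.6 falls in the class 200 – <250.
L = 200, CF = 29, f = 30, h = 50.
P40 = 200 + ((45.6 − 29)/30)·50 = 200 + 27.6667 = 227.667.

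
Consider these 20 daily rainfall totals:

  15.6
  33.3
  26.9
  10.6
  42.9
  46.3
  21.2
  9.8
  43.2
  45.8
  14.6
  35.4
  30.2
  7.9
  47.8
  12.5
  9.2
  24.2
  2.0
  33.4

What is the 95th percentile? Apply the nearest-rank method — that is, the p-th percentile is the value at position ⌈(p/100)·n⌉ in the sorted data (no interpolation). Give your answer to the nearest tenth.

46.3

Sorted: 2.0, 7.9, 9.2, 9.8, 10.6, 12.5, 14.6, 15.6, 21.2, 24.2, 26.9, 30.2, 33.3, 33.4, 35.4, 42.9, 43.2, 45.8, 46.3, 47.8.
n = 20.
Position = ⌈95/100 · 20⌉ = ⌈19⌉ = 19.
The value at rank 19 is 46.3.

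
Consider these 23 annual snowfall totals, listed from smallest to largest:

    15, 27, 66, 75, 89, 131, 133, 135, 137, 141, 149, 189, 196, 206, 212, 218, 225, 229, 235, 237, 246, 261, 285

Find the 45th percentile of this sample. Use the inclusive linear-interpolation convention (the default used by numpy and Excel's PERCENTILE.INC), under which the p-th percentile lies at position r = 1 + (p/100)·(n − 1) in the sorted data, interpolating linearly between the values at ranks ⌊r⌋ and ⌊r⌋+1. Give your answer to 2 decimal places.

148.20

n = 23.
r = 1 + (45/100)·(23 − 1) = 1 + 9.9 = 10.9.
Rank 10 is 141 and rank 11 is 149.
Interpolate: 141 + 0.9·(149 − 141) = 141 + 0.9·8 = 148.2.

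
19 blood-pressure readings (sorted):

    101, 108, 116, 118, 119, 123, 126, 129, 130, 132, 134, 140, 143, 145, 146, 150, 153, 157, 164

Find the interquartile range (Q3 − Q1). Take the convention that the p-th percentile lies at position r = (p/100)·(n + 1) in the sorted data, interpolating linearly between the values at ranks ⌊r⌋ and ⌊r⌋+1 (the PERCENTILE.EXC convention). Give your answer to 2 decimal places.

n = 19.
P25: r = 5 (integer) → 119.
P75: r = 15 (integer) → 146.
Difference: 146 − 119 = 27.

27.00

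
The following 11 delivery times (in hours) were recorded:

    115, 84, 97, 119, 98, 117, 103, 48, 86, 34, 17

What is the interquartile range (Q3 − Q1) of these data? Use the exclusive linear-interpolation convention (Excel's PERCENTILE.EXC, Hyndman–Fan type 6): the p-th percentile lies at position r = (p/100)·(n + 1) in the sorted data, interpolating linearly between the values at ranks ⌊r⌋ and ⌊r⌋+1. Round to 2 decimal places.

67.00

Sorted: 17, 34, 48, 84, 86, 97, 98, 103, 115, 117, 119.
n = 11.
P25: r = 3 (integer) → 48.
P75: r = 9 (integer) → 115.
Difference: 115 − 48 = 67.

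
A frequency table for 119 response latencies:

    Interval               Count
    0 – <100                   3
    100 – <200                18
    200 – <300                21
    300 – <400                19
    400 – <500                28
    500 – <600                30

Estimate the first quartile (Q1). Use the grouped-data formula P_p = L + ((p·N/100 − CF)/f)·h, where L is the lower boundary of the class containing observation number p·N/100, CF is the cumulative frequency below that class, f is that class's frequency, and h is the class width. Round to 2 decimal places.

241.67

N = 119; target position k = 25/100 · 119 = 29.75.
Cumulative frequencies: 3, 21, 42, 61, 89, 119.
Observation 29.75 falls in the class 200 – <300.
L = 200, CF = 21, f = 21, h = 100.
P25 = 200 + ((29.75 − 21)/21)·100 = 200 + 41.6667 = 241.667.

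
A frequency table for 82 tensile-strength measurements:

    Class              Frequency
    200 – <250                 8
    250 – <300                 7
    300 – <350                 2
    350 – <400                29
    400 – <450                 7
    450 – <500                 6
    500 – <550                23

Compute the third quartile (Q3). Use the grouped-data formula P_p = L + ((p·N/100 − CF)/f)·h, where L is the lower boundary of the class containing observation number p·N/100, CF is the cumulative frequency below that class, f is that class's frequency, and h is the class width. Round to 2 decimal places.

N = 82; target position k = 75/100 · 82 = 61.5.
Cumulative frequencies: 8, 15, 17, 46, 53, 59, 82.
Observation 61.5 falls in the class 500 – <550.
L = 500, CF = 59, f = 23, h = 50.
P75 = 500 + ((61.5 − 59)/23)·50 = 500 + 5.43478 = 505.435.

505.43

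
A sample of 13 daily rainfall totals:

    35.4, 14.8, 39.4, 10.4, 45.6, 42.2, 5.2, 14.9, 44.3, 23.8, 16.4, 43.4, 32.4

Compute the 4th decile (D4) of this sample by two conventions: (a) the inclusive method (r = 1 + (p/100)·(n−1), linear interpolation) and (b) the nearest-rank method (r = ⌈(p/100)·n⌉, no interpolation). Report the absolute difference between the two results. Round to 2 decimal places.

Sorted: 5.2, 10.4, 14.8, 14.9, 16.4, 23.8, 32.4, 35.4, 39.4, 42.2, 43.4, 44.3, 45.6.
n = 13.
(a) r = 5.8; between ranks 5 (16.4) and 6 (23.8): 22.32.
(b) the nearest-rank method: rank 6 → 23.8.
|22.32 − 23.8| = 1.48.

1.48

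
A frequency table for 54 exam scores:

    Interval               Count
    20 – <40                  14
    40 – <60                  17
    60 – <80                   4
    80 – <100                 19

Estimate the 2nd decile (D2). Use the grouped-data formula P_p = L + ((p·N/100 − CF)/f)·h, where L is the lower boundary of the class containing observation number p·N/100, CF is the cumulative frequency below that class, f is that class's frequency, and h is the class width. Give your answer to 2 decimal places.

35.43

N = 54; target position k = 20/100 · 54 = 10.8.
Cumulative frequencies: 14, 31, 35, 54.
Observation 10.8 falls in the class 20 – <40.
L = 20, CF = 0, f = 14, h = 20.
P20 = 20 + ((10.8 − 0)/14)·20 = 20 + 15.4286 = 35.4286.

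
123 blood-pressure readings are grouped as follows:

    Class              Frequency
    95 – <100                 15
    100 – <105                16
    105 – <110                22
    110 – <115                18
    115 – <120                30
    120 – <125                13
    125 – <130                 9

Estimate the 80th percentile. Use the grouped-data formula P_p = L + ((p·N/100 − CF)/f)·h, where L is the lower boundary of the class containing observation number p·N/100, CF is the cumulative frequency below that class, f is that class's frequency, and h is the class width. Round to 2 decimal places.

N = 123; target position k = 80/100 · 123 = 98.4.
Cumulative frequencies: 15, 31, 53, 71, 101, 114, 123.
Observation 98.4 falls in the class 115 – <120.
L = 115, CF = 71, f = 30, h = 5.
P80 = 115 + ((98.4 − 71)/30)·5 = 115 + 4.56667 = 119.567.

119.57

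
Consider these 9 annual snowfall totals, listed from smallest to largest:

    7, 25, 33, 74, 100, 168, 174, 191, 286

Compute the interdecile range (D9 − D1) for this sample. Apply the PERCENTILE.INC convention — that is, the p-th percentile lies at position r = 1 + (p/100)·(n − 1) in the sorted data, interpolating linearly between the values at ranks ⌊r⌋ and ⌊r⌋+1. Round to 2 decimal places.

n = 9.
P10: r = 1.8; ranks 1–2 are 7, 25; interpolating gives 21.4.
P90: r = 8.2; ranks 8–9 are 191, 286; interpolating gives 210.
Difference: 210 − 21.4 = 188.6.

188.60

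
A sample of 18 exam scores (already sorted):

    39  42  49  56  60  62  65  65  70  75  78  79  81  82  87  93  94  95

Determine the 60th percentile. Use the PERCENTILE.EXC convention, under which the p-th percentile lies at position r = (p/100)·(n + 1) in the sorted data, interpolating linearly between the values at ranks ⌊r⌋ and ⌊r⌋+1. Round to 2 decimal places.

78.40

n = 18.
r = (60/100)·(18 + 1) = 11.4.
Rank 11 is 78 and rank 12 is 79.
Interpolate: 78 + 0.4·(79 − 78) = 78 + 0.4·1 = 78.4.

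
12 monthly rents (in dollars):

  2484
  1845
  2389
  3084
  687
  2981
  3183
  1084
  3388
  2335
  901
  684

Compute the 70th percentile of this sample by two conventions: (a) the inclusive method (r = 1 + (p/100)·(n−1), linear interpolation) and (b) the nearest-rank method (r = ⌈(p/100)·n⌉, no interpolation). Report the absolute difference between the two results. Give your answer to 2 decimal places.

Sorted: 684, 687, 901, 1084, 1845, 2335, 2389, 2484, 2981, 3084, 3183, 3388.
n = 12.
(a) r = 8.7; between ranks 8 (2484) and 9 (2981): 2831.9.
(b) the nearest-rank method: rank 9 → 2981.
|2831.9 − 2981| = 149.1.

149.10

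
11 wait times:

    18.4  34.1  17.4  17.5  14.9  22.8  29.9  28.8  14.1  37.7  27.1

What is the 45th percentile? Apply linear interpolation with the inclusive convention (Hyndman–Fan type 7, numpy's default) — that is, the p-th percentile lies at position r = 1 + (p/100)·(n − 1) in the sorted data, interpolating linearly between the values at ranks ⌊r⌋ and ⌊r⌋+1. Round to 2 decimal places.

20.60

Sorted: 14.1, 14.9, 17.4, 17.5, 18.4, 22.8, 27.1, 28.8, 29.9, 34.1, 37.7.
n = 11.
r = 1 + (45/100)·(11 − 1) = 1 + 4.5 = 5.5.
Rank 5 is 18.4 and rank 6 is 22.8.
Interpolate: 18.4 + 0.5·(22.8 − 18.4) = 18.4 + 0.5·4.4 = 20.6.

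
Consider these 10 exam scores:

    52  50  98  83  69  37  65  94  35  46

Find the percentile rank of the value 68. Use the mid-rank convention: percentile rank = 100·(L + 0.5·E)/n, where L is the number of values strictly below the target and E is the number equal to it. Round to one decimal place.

Sorted: 35, 37, 46, 50, 52, 65, 69, 83, 94, 98.
Count below 68: L = 6; count equal: E = 0; n = 10.
Percentile rank = 100·(6 + 0.5·0)/10 = 100·6/10 = 60.

60.0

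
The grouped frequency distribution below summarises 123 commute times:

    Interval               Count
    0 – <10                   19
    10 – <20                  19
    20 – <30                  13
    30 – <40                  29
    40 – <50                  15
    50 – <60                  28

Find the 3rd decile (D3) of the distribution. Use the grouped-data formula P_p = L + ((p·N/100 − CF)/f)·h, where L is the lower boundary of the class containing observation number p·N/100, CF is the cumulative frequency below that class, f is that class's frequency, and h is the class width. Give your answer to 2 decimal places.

19.42

N = 123; target position k = 30/100 · 123 = 36.9.
Cumulative frequencies: 19, 38, 51, 80, 95, 123.
Observation 36.9 falls in the class 10 – <20.
L = 10, CF = 19, f = 19, h = 10.
P30 = 10 + ((36.9 − 19)/19)·10 = 10 + 9.42105 = 19.4211.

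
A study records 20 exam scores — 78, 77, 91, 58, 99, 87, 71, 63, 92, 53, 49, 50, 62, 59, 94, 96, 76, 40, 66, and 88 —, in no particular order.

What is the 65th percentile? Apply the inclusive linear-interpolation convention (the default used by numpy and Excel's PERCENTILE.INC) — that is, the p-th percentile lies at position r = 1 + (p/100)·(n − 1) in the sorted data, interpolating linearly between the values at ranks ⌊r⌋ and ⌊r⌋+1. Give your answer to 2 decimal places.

Sorted: 40, 49, 50, 53, 58, 59, 62, 63, 66, 71, 76, 77, 78, 87, 88, 91, 92, 94, 96, 99.
n = 20.
r = 1 + (65/100)·(20 − 1) = 1 + 12.35 = 13.35.
Rank 13 is 78 and rank 14 is 87.
Interpolate: 78 + 0.35·(87 − 78) = 78 + 0.35·9 = 81.15.

81.15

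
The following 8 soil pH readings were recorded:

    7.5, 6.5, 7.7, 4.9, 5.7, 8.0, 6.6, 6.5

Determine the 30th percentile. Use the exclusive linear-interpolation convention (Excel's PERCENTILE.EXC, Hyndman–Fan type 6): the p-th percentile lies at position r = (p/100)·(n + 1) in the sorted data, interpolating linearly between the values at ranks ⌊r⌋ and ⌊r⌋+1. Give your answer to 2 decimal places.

6.26

Sorted: 4.9, 5.7, 6.5, 6.5, 6.6, 7.5, 7.7, 8.0.
n = 8.
r = (30/100)·(8 + 1) = 2.7.
Rank 2 is 5.7 and rank 3 is 6.5.
Interpolate: 5.7 + 0.7·(6.5 − 5.7) = 5.7 + 0.7·0.8 = 6.26.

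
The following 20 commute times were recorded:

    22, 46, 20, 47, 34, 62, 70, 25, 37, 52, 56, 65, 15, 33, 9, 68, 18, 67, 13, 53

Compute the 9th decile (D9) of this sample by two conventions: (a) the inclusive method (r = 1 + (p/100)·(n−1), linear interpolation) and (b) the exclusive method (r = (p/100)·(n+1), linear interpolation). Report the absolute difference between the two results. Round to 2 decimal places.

Sorted: 9, 13, 15, 18, 20, 22, 25, 33, 34, 37, 46, 47, 52, 53, 56, 62, 65, 67, 68, 70.
n = 20.
(a) r = 18.1; between ranks 18 (67) and 19 (68): 67.1.
(b) r = 18.9; between ranks 18 (67) and 19 (68): 67.9.
|67.1 − 67.9| = 0.8.

0.80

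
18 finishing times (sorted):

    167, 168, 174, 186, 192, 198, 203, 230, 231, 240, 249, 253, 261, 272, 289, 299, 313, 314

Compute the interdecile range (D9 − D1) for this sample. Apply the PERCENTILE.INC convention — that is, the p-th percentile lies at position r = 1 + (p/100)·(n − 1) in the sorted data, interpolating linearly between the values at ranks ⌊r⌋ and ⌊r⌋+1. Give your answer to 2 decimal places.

131.00

n = 18.
P10: r = 2.7; ranks 2–3 are 168, 174; interpolating gives 172.2.
P90: r = 16.3; ranks 16–17 are 299, 313; interpolating gives 303.2.
Difference: 303.2 − 172.2 = 131.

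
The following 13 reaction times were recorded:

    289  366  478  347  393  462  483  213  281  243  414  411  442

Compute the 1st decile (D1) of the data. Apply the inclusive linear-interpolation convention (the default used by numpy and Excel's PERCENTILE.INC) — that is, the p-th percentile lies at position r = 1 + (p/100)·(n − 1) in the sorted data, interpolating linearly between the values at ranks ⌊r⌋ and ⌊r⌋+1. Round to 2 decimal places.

250.60

Sorted: 213, 243, 281, 289, 347, 366, 393, 411, 414, 442, 462, 478, 483.
n = 13.
r = 1 + (10/100)·(13 − 1) = 1 + 1.2 = 2.2.
Rank 2 is 243 and rank 3 is 281.
Interpolate: 243 + 0.2·(281 − 243) = 243 + 0.2·38 = 250.6.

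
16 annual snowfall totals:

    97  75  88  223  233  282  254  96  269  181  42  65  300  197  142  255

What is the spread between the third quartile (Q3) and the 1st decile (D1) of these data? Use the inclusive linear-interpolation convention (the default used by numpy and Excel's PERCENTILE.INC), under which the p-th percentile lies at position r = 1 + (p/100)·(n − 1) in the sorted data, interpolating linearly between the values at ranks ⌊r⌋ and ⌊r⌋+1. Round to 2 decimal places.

184.25

Sorted: 42, 65, 75, 88, 96, 97, 142, 181, 197, 223, 233, 254, 255, 269, 282, 300.
n = 16.
P10: r = 2.5; ranks 2–3 are 65, 75; interpolating gives 70.
P75: r = 12.25; ranks 12–13 are 254, 255; interpolating gives 254.25.
Difference: 254.25 − 70 = 184.25.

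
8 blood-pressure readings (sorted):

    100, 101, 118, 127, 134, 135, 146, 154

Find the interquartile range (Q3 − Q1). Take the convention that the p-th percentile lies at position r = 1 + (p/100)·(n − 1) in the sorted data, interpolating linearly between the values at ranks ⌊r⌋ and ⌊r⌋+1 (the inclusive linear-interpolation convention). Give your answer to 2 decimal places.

n = 8.
P25: r = 2.75; ranks 2–3 are 101, 118; interpolating gives 113.75.
P75: r = 6.25; ranks 6–7 are 135, 146; interpolating gives 137.75.
Difference: 137.75 − 113.75 = 24.

24.00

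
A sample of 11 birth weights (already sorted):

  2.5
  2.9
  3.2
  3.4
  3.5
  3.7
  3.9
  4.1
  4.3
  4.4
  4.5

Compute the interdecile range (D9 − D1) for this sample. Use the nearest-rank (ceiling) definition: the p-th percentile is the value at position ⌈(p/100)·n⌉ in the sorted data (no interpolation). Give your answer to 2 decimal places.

n = 11.
P10: rank ⌈10/100·11⌉ = 2 → 2.9.
P90: rank ⌈90/100·11⌉ = 10 → 4.4.
Difference: 4.4 − 2.9 = 1.5.

1.50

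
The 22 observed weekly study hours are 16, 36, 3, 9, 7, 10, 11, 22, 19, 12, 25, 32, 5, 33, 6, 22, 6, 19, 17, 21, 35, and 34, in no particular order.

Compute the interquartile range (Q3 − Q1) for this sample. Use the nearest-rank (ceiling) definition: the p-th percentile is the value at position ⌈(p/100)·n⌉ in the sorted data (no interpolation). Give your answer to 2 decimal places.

16.00

Sorted: 3, 5, 6, 6, 7, 9, 10, 11, 12, 16, 17, 19, 19, 21, 22, 22, 25, 32, 33, 34, 35, 36.
n = 22.
P25: rank ⌈25/100·22⌉ = 6 → 9.
P75: rank ⌈75/100·22⌉ = 17 → 25.
Difference: 25 − 9 = 16.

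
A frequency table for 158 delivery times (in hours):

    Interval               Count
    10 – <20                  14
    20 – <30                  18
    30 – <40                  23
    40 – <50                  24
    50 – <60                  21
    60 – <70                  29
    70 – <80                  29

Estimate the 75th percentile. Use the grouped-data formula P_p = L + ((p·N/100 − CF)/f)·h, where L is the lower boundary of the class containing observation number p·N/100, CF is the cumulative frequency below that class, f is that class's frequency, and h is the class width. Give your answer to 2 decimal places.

66.38

N = 158; target position k = 75/100 · 158 = 118.5.
Cumulative frequencies: 14, 32, 55, 79, 100, 129, 158.
Observation 118.5 falls in the class 60 – <70.
L = 60, CF = 100, f = 29, h = 10.
P75 = 60 + ((118.5 − 100)/29)·10 = 60 + 6.37931 = 66.3793.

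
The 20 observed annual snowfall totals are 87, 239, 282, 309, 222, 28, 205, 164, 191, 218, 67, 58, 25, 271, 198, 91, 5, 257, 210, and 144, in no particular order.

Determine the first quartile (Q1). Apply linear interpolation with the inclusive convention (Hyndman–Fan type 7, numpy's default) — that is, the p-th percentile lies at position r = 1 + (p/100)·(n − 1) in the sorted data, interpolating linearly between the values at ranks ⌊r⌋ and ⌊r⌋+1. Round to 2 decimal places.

Sorted: 5, 25, 28, 58, 67, 87, 91, 144, 164, 191, 198, 205, 210, 218, 222, 239, 257, 271, 282, 309.
n = 20.
r = 1 + (25/100)·(20 − 1) = 1 + 4.75 = 5.75.
Rank 5 is 67 and rank 6 is 87.
Interpolate: 67 + 0.75·(87 − 67) = 67 + 0.75·20 = 82.

82.00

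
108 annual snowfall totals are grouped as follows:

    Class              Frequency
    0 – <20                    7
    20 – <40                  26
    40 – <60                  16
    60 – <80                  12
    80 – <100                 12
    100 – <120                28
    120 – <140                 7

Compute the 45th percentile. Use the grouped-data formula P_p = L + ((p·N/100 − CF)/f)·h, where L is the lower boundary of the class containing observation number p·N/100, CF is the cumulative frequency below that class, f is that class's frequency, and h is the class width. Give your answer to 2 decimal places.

N = 108; target position k = 45/100 · 108 = 48.6.
Cumulative frequencies: 7, 33, 49, 61, 73, 101, 108.
Observation 48.6 falls in the class 40 – <60.
L = 40, CF = 33, f = 16, h = 20.
P45 = 40 + ((48.6 − 33)/16)·20 = 40 + 19.5 = 59.5.

59.50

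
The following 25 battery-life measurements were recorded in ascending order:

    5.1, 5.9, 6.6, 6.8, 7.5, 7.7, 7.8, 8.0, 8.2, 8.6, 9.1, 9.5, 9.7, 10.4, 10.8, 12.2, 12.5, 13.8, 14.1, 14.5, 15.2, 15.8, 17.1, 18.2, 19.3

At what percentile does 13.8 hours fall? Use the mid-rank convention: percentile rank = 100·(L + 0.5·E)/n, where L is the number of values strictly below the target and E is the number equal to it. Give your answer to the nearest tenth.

70.0

Count below 13.8: L = 17; count equal: E = 1; n = 25.
Percentile rank = 100·(17 + 0.5·1)/25 = 100·17.5/25 = 70.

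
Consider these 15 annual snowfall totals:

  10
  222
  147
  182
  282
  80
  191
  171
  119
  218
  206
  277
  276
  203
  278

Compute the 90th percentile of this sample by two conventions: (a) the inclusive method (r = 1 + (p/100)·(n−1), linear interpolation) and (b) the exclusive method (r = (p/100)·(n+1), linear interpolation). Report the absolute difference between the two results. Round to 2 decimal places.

Sorted: 10, 80, 119, 147, 171, 182, 191, 203, 206, 218, 222, 276, 277, 278, 282.
n = 15.
(a) r = 13.6; between ranks 13 (277) and 14 (278): 277.6.
(b) r = 14.4; between ranks 14 (278) and 15 (282): 279.6.
|277.6 − 279.6| = 2.

2.00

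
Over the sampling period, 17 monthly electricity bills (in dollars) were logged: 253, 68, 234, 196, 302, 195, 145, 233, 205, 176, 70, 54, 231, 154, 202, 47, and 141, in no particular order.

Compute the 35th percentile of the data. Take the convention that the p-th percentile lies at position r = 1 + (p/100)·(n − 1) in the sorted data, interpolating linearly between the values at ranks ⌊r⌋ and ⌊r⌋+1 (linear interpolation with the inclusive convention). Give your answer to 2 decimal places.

Sorted: 47, 54, 68, 70, 141, 145, 154, 176, 195, 196, 202, 205, 231, 233, 234, 253, 302.
n = 17.
r = 1 + (35/100)·(17 − 1) = 1 + 5.6 = 6.6.
Rank 6 is 145 and rank 7 is 154.
Interpolate: 145 + 0.6·(154 − 145) = 145 + 0.6·9 = 150.4.

150.40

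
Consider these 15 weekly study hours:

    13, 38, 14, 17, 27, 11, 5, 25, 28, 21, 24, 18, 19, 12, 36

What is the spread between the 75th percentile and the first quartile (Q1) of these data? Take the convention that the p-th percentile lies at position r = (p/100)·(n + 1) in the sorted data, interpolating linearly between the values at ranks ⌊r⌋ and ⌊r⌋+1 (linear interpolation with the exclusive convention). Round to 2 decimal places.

14.00

Sorted: 5, 11, 12, 13, 14, 17, 18, 19, 21, 24, 25, 27, 28, 36, 38.
n = 15.
P25: r = 4 (integer) → 13.
P75: r = 12 (integer) → 27.
Difference: 27 − 13 = 14.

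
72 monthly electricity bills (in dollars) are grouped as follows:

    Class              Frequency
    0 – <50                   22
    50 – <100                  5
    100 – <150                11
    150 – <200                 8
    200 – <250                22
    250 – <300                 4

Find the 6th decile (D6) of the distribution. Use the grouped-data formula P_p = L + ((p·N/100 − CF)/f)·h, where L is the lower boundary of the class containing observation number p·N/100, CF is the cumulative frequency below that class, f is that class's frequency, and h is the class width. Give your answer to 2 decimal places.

182.50

N = 72; target position k = 60/100 · 72 = 43.2.
Cumulative frequencies: 22, 27, 38, 46, 68, 72.
Observation 43.2 falls in the class 150 – <200.
L = 150, CF = 38, f = 8, h = 50.
P60 = 150 + ((43.2 − 38)/8)·50 = 150 + 32.5 = 182.5.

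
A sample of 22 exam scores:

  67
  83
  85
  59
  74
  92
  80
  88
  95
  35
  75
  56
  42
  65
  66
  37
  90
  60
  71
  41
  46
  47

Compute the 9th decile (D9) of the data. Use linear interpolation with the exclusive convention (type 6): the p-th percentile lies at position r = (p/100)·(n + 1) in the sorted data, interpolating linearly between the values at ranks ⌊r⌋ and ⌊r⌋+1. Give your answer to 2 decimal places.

91.40

Sorted: 35, 37, 41, 42, 46, 47, 56, 59, 60, 65, 66, 67, 71, 74, 75, 80, 83, 85, 88, 90, 92, 95.
n = 22.
r = (90/100)·(22 + 1) = 20.7.
Rank 20 is 90 and rank 21 is 92.
Interpolate: 90 + 0.7·(92 − 90) = 90 + 0.7·2 = 91.4.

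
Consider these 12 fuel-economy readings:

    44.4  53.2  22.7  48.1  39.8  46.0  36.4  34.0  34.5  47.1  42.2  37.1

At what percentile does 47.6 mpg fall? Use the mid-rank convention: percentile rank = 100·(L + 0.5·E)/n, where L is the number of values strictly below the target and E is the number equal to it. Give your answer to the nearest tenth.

83.3

Sorted: 22.7, 34.0, 34.5, 36.4, 37.1, 39.8, 42.2, 44.4, 46.0, 47.1, 48.1, 53.2.
Count below 47.6: L = 10; count equal: E = 0; n = 12.
Percentile rank = 100·(10 + 0.5·0)/12 = 100·10/12 = 83.33.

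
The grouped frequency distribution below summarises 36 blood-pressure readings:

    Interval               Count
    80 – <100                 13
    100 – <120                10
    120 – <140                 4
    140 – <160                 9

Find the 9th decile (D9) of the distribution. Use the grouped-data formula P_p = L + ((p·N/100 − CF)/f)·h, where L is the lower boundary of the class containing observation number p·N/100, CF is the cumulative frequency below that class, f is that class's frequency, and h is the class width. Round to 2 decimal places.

152.00

N = 36; target position k = 90/100 · 36 = 32.4.
Cumulative frequencies: 13, 23, 27, 36.
Observation 32.4 falls in the class 140 – <160.
L = 140, CF = 27, f = 9, h = 20.
P90 = 140 + ((32.4 − 27)/9)·20 = 140 + 12 = 152.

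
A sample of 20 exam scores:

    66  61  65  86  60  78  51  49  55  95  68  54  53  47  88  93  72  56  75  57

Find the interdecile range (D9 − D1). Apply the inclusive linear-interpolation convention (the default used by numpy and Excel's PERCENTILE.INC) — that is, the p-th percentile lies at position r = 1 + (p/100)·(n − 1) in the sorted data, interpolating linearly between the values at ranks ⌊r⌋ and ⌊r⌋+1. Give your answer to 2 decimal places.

Sorted: 47, 49, 51, 53, 54, 55, 56, 57, 60, 61, 65, 66, 68, 72, 75, 78, 86, 88, 93, 95.
n = 20.
P10: r = 2.9; ranks 2–3 are 49, 51; interpolating gives 50.8.
P90: r = 18.1; ranks 18–19 are 88, 93; interpolating gives 88.5.
Difference: 88.5 − 50.8 = 37.7.

37.70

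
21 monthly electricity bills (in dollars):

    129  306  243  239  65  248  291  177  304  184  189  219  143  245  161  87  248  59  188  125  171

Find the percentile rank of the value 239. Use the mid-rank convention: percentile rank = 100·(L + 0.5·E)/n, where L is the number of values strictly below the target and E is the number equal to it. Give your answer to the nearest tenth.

Sorted: 59, 65, 87, 125, 129, 143, 161, 171, 177, 184, 188, 189, 219, 239, 243, 245, 248, 248, 291, 304, 306.
Count below 239: L = 13; count equal: E = 1; n = 21.
Percentile rank = 100·(13 + 0.5·1)/21 = 100·13.5/21 = 64.29.

64.3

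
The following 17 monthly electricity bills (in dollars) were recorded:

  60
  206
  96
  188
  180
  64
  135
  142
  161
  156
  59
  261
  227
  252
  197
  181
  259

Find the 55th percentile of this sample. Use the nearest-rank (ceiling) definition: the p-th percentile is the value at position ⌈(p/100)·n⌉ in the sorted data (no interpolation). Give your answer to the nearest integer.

181

Sorted: 59, 60, 64, 96, 135, 142, 156, 161, 180, 181, 188, 197, 206, 227, 252, 259, 261.
n = 17.
Position = ⌈55/100 · 17⌉ = ⌈9.35⌉ = 10.
The value at rank 10 is 181.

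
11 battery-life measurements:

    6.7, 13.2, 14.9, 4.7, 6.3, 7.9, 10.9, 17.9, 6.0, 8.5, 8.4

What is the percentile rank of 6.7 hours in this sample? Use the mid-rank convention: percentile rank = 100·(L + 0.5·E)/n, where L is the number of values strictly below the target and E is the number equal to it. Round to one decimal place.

Sorted: 4.7, 6.0, 6.3, 6.7, 7.9, 8.4, 8.5, 10.9, 13.2, 14.9, 17.9.
Count below 6.7: L = 3; count equal: E = 1; n = 11.
Percentile rank = 100·(3 + 0.5·1)/11 = 100·3.5/11 = 31.82.

31.8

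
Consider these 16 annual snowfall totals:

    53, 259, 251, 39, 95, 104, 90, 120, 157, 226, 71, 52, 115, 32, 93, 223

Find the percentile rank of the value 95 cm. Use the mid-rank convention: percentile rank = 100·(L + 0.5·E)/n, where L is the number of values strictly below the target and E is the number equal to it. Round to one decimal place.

Sorted: 32, 39, 52, 53, 71, 90, 93, 95, 104, 115, 120, 157, 223, 226, 251, 259.
Count below 95: L = 7; count equal: E = 1; n = 16.
Percentile rank = 100·(7 + 0.5·1)/16 = 100·7.5/16 = 46.88.

46.9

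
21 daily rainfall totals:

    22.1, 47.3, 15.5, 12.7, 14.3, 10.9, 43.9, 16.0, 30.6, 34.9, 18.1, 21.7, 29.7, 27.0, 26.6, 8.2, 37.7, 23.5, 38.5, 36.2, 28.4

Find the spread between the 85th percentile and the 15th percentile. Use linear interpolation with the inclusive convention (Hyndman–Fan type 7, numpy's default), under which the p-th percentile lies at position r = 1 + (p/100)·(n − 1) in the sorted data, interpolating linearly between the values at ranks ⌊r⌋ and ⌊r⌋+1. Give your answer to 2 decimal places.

Sorted: 8.2, 10.9, 12.7, 14.3, 15.5, 16.0, 18.1, 21.7, 22.1, 23.5, 26.6, 27.0, 28.4, 29.7, 30.6, 34.9, 36.2, 37.7, 38.5, 43.9, 47.3.
n = 21.
P15: r = 4 (integer) → 14.3.
P85: r = 18 (integer) → 37.7.
Difference: 37.7 − 14.3 = 23.4.

23.40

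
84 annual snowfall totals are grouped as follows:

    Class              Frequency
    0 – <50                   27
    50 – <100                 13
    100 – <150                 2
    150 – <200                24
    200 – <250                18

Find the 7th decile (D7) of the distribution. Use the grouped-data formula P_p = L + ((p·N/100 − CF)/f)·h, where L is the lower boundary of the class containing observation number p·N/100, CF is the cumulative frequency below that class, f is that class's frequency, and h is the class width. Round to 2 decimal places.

N = 84; target position k = 70/100 · 84 = 58.8.
Cumulative frequencies: 27, 40, 42, 66, 84.
Observation 58.8 falls in the class 150 – <200.
L = 150, CF = 42, f = 24, h = 50.
P70 = 150 + ((58.8 − 42)/24)·50 = 150 + 35 = 185.

185.00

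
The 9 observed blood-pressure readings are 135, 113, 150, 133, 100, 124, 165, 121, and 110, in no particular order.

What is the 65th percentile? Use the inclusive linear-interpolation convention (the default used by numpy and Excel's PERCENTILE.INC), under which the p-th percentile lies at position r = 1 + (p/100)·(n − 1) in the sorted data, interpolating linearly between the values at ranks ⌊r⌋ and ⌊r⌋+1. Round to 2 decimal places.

Sorted: 100, 110, 113, 121, 124, 133, 135, 150, 165.
n = 9.
r = 1 + (65/100)·(9 − 1) = 1 + 5.2 = 6.2.
Rank 6 is 133 and rank 7 is 135.
Interpolate: 133 + 0.2·(135 − 133) = 133 + 0.2·2 = 133.4.

133.40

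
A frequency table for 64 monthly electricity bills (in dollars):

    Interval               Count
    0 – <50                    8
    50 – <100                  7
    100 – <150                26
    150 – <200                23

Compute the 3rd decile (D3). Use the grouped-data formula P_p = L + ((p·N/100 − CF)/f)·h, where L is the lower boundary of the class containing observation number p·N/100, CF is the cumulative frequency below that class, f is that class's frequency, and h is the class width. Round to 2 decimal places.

108.08

N = 64; target position k = 30/100 · 64 = 19.2.
Cumulative frequencies: 8, 15, 41, 64.
Observation 19.2 falls in the class 100 – <150.
L = 100, CF = 15, f = 26, h = 50.
P30 = 100 + ((19.2 − 15)/26)·50 = 100 + 8.07692 = 108.077.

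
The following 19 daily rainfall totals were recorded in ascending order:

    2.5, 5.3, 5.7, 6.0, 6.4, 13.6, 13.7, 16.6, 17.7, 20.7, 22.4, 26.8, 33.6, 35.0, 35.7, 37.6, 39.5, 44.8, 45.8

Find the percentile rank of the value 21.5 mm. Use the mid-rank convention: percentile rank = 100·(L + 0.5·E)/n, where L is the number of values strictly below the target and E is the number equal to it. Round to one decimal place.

Count below 21.5: L = 10; count equal: E = 0; n = 19.
Percentile rank = 100·(10 + 0.5·0)/19 = 100·10/19 = 52.63.

52.6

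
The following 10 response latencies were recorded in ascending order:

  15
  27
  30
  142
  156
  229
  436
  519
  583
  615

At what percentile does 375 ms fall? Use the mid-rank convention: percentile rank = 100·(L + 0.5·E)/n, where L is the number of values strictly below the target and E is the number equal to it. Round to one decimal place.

60.0

Count below 375: L = 6; count equal: E = 0; n = 10.
Percentile rank = 100·(6 + 0.5·0)/10 = 100·6/10 = 60.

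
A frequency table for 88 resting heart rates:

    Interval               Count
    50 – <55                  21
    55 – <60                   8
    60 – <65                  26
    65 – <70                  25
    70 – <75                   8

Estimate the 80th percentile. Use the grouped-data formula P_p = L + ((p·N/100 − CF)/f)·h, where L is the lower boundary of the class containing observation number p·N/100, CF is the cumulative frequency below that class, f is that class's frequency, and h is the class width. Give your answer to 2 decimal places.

68.08

N = 88; target position k = 80/100 · 88 = 70.4.
Cumulative frequencies: 21, 29, 55, 80, 88.
Observation 70.4 falls in the class 65 – <70.
L = 65, CF = 55, f = 25, h = 5.
P80 = 65 + ((70.4 − 55)/25)·5 = 65 + 3.08 = 68.08.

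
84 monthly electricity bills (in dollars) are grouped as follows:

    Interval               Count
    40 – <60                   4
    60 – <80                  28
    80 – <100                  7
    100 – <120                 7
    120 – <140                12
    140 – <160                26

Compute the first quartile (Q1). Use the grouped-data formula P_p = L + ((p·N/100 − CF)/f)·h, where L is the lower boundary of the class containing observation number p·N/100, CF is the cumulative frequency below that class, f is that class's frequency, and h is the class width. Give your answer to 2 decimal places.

72.14

N = 84; target position k = 25/100 · 84 = 21.
Cumulative frequencies: 4, 32, 39, 46, 58, 84.
Observation 21 falls in the class 60 – <80.
L = 60, CF = 4, f = 28, h = 20.
P25 = 60 + ((21 − 4)/28)·20 = 60 + 12.1429 = 72.1429.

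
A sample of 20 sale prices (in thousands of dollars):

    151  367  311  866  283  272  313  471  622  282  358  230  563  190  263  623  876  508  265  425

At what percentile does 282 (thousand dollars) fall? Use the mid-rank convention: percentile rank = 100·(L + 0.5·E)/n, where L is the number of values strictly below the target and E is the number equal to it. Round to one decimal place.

Sorted: 151, 190, 230, 263, 265, 272, 282, 283, 311, 313, 358, 367, 425, 471, 508, 563, 622, 623, 866, 876.
Count below 282: L = 6; count equal: E = 1; n = 20.
Percentile rank = 100·(6 + 0.5·1)/20 = 100·6.5/20 = 32.5.

32.5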